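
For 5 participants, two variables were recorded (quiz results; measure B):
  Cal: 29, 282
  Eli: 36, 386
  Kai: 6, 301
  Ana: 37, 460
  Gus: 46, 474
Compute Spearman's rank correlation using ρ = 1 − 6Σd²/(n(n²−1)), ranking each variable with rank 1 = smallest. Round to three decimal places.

0.900

Ranks of variable 1: 2, 3, 1, 4, 5
Ranks of variable 2: 1, 3, 2, 4, 5
d = r₁ − r₂: 1, 0, -1, 0, 0
d²: 1, 0, 1, 0, 0; Σd² = 2
ρ = 1 − 6·2/(5·24) = 1 − 12/120 = 0.900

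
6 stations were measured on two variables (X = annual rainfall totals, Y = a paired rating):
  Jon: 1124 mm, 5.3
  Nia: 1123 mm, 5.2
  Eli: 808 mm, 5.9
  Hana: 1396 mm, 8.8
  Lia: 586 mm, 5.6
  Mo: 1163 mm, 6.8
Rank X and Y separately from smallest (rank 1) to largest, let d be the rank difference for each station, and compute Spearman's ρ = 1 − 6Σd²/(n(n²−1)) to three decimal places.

0.543

Ranks of variable 1: 4, 3, 2, 6, 1, 5
Ranks of variable 2: 2, 1, 4, 6, 3, 5
d = r₁ − r₂: 2, 2, -2, 0, -2, 0
d²: 4, 4, 4, 0, 4, 0; Σd² = 16
ρ = 1 − 6·16/(6·35) = 1 − 96/210 = 0.543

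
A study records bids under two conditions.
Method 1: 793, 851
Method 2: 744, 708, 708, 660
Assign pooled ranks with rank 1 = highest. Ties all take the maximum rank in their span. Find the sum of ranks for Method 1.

Sorted (descending): 851, 793, 744, 708, 708, 660
The 2 values of 708 occupy positions 4–5 → each gets rank 5.
Method 1 values → pooled ranks: 793→2, 851→1
Rank sum = 2 + 1 = 3

3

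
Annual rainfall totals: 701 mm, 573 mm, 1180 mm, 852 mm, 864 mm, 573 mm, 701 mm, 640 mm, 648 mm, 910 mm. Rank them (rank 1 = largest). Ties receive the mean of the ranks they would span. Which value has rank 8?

Sorted (descending): 1180, 910, 864, 852, 701, 701, 648, 640, 573, 573
The 2 values of 701 occupy positions 5–6 → average rank (5+6)/2 = 5.5.
The 2 values of 573 occupy positions 9–10 → average rank (9+10)/2 = 9.5.
Rank 8 → value 640.

640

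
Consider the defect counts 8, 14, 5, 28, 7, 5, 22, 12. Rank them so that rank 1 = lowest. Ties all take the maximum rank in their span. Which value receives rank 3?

7

Sorted (ascending): 5, 5, 7, 8, 12, 14, 22, 28
The 2 values of 5 occupy positions 1–2 → each gets rank 2.
Rank 3 → value 7.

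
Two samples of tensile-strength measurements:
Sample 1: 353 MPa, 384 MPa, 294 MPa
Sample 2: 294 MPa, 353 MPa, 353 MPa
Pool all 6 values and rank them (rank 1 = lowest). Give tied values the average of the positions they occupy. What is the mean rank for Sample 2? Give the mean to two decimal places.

Sorted (ascending): 294, 294, 353, 353, 353, 384
The 2 values of 294 occupy positions 1–2 → average rank (1+2)/2 = 1.5.
The 3 values of 353 occupy positions 3–5 → average rank 4.
Sample 2 values → pooled ranks: 294→1.5, 353→4, 353→4
Mean rank = (1.5 + 4 + 4) / 3 = 3.17

3.17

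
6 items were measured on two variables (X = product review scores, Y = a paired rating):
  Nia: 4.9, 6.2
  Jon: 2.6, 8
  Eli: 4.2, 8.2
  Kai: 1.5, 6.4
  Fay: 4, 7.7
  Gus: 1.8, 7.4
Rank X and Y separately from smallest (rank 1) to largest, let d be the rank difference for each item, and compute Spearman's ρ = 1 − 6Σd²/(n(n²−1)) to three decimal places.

0.086

Ranks of variable 1: 6, 3, 5, 1, 4, 2
Ranks of variable 2: 1, 5, 6, 2, 4, 3
d = r₁ − r₂: 5, -2, -1, -1, 0, -1
d²: 25, 4, 1, 1, 0, 1; Σd² = 32
ρ = 1 − 6·32/(6·35) = 1 − 192/210 = 0.086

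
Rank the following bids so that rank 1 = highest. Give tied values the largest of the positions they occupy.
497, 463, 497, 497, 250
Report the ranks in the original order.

3, 4, 3, 3, 5

Sorted (descending): 497, 497, 497, 463, 250
The 3 values of 497 occupy positions 1–3 → each gets rank 3.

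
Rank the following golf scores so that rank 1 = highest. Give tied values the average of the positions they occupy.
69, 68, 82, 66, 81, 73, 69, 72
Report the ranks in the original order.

Sorted (descending): 82, 81, 73, 72, 69, 69, 68, 66
The 2 values of 69 occupy positions 5–6 → average rank (5+6)/2 = 5.5.

5.5, 7, 1, 8, 2, 3, 5.5, 4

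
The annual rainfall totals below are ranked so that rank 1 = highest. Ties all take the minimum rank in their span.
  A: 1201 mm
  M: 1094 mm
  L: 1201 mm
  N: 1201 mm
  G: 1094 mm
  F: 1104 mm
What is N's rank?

Sorted (descending): 1201, 1201, 1201, 1104, 1094, 1094
The 3 values of 1201 occupy positions 1–3 → each gets rank 1.
The 2 values of 1094 occupy positions 5–6 → each gets rank 5.
N has value 1201 mm → rank 1.

1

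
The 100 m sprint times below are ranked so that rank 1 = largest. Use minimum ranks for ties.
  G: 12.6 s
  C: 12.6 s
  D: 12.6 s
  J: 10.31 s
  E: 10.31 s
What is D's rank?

Sorted (descending): 12.6, 12.6, 12.6, 10.31, 10.31
The 3 values of 12.6 occupy positions 1–3 → each gets rank 1.
The 2 values of 10.31 occupy positions 4–5 → each gets rank 4.
D has value 12.6 s → rank 1.

1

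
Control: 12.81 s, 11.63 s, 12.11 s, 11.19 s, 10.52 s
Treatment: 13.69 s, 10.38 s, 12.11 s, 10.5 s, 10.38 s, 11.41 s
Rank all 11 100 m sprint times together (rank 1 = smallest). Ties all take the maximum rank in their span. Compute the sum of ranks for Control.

Sorted (ascending): 10.38, 10.38, 10.5, 10.52, 11.19, 11.41, 11.63, 12.11, 12.11, 12.81, 13.69
The 2 values of 10.38 occupy positions 1–2 → each gets rank 2.
The 2 values of 12.11 occupy positions 8–9 → each gets rank 9.
Control values → pooled ranks: 12.81→10, 11.63→7, 12.11→9, 11.19→5, 10.52→4
Rank sum = 10 + 7 + 9 + 5 + 4 = 35

35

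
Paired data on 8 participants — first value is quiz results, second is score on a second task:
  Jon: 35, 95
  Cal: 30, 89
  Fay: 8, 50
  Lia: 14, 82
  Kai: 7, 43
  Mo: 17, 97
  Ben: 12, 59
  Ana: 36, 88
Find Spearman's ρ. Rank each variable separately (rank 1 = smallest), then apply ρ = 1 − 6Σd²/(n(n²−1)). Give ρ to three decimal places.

Ranks of variable 1: 7, 6, 2, 4, 1, 5, 3, 8
Ranks of variable 2: 7, 6, 2, 4, 1, 8, 3, 5
d = r₁ − r₂: 0, 0, 0, 0, 0, -3, 0, 3
d²: 0, 0, 0, 0, 0, 9, 0, 9; Σd² = 18
ρ = 1 − 6·18/(8·63) = 1 − 108/504 = 0.786

0.786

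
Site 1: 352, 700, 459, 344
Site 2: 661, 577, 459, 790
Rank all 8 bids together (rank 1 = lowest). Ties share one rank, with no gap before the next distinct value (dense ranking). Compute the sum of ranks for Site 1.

12

Sorted (ascending): 344, 352, 459, 459, 577, 661, 700, 790
The 2 values of 459 share dense rank 3.
Remaining distinct values take the next consecutive integers.
Site 1 values → pooled ranks: 352→2, 700→6, 459→3, 344→1
Rank sum = 2 + 6 + 3 + 1 = 12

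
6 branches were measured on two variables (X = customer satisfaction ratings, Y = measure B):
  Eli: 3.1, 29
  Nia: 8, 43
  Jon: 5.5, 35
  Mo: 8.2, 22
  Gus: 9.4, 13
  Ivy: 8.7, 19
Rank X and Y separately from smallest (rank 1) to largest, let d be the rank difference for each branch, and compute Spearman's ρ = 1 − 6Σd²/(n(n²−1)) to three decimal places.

-0.771

Ranks of variable 1: 1, 3, 2, 4, 6, 5
Ranks of variable 2: 4, 6, 5, 3, 1, 2
d = r₁ − r₂: -3, -3, -3, 1, 5, 3
d²: 9, 9, 9, 1, 25, 9; Σd² = 62
ρ = 1 − 6·62/(6·35) = 1 − 372/210 = -0.771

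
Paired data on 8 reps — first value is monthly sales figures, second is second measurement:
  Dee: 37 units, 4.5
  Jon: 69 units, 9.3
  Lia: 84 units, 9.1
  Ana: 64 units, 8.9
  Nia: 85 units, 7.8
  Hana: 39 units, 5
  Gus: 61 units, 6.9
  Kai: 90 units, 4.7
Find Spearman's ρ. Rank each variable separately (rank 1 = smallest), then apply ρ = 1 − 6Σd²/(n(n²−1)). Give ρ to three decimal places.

Ranks of variable 1: 1, 5, 6, 4, 7, 2, 3, 8
Ranks of variable 2: 1, 8, 7, 6, 5, 3, 4, 2
d = r₁ − r₂: 0, -3, -1, -2, 2, -1, -1, 6
d²: 0, 9, 1, 4, 4, 1, 1, 36; Σd² = 56
ρ = 1 − 6·56/(8·63) = 1 − 336/504 = 0.333

0.333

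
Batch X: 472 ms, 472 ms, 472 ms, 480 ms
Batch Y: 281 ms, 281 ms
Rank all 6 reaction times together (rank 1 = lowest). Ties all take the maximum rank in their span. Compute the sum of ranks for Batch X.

Sorted (ascending): 281, 281, 472, 472, 472, 480
The 2 values of 281 occupy positions 1–2 → each gets rank 2.
The 3 values of 472 occupy positions 3–5 → each gets rank 5.
Batch X values → pooled ranks: 472→5, 472→5, 472→5, 480→6
Rank sum = 5 + 5 + 5 + 6 = 21

21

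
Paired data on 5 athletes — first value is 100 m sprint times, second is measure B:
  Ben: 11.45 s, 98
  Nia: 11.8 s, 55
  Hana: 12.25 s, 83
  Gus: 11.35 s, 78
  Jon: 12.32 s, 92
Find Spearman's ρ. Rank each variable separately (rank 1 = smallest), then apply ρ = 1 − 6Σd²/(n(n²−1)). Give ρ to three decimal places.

Ranks of variable 1: 2, 3, 4, 1, 5
Ranks of variable 2: 5, 1, 3, 2, 4
d = r₁ − r₂: -3, 2, 1, -1, 1
d²: 9, 4, 1, 1, 1; Σd² = 16
ρ = 1 − 6·16/(5·24) = 1 − 96/120 = 0.200

0.200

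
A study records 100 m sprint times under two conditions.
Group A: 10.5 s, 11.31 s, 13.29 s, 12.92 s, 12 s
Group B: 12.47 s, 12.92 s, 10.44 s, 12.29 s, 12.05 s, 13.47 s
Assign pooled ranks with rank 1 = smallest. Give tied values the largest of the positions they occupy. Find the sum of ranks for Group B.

39

Sorted (ascending): 10.44, 10.5, 11.31, 12, 12.05, 12.29, 12.47, 12.92, 12.92, 13.29, 13.47
The 2 values of 12.92 occupy positions 8–9 → each gets rank 9.
Group B values → pooled ranks: 12.47→7, 12.92→9, 10.44→1, 12.29→6, 12.05→5, 13.47→11
Rank sum = 7 + 9 + 1 + 6 + 5 + 11 = 39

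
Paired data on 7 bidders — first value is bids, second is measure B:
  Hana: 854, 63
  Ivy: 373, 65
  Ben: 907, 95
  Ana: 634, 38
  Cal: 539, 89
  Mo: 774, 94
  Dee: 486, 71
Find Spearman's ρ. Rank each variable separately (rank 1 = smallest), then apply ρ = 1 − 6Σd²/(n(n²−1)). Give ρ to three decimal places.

Ranks of variable 1: 6, 1, 7, 4, 3, 5, 2
Ranks of variable 2: 2, 3, 7, 1, 5, 6, 4
d = r₁ − r₂: 4, -2, 0, 3, -2, -1, -2
d²: 16, 4, 0, 9, 4, 1, 4; Σd² = 38
ρ = 1 − 6·38/(7·48) = 1 − 228/336 = 0.321

0.321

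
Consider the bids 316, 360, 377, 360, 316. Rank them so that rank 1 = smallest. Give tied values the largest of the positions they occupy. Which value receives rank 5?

Sorted (ascending): 316, 316, 360, 360, 377
The 2 values of 316 occupy positions 1–2 → each gets rank 2.
The 2 values of 360 occupy positions 3–4 → each gets rank 4.
Rank 5 → value 377.

377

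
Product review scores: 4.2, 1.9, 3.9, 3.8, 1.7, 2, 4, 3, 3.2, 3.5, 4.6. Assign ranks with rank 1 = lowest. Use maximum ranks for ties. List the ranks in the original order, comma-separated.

Sorted (ascending): 1.7, 1.9, 2, 3, 3.2, 3.5, 3.8, 3.9, 4, 4.2, 4.6
No ties — each value takes its position as its rank.

10, 2, 8, 7, 1, 3, 9, 4, 5, 6, 11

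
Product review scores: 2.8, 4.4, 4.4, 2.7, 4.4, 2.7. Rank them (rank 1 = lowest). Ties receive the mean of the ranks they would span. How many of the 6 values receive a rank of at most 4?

3

Sorted (ascending): 2.7, 2.7, 2.8, 4.4, 4.4, 4.4
The 2 values of 2.7 occupy positions 1–2 → average rank (1+2)/2 = 1.5.
The 3 values of 4.4 occupy positions 4–6 → average rank 5.
Ranks ≤ 4: {1.5, 1.5, 3} → 3 values.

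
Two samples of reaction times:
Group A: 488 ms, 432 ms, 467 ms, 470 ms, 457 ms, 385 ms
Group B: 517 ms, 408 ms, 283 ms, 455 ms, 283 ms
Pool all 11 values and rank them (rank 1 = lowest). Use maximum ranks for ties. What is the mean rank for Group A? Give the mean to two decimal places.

7.00

Sorted (ascending): 283, 283, 385, 408, 432, 455, 457, 467, 470, 488, 517
The 2 values of 283 occupy positions 1–2 → each gets rank 2.
Group A values → pooled ranks: 488→10, 432→5, 467→8, 470→9, 457→7, 385→3
Mean rank = (10 + 5 + 8 + 9 + 7 + 3) / 6 = 7.00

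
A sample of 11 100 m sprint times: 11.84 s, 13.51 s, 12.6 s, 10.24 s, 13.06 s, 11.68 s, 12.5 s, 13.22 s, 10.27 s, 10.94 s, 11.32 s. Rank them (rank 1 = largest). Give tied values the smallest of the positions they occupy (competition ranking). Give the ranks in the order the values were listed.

Sorted (descending): 13.51, 13.22, 13.06, 12.6, 12.5, 11.84, 11.68, 11.32, 10.94, 10.27, 10.24
No ties — each value takes its position as its rank.

6, 1, 4, 11, 3, 7, 5, 2, 10, 9, 8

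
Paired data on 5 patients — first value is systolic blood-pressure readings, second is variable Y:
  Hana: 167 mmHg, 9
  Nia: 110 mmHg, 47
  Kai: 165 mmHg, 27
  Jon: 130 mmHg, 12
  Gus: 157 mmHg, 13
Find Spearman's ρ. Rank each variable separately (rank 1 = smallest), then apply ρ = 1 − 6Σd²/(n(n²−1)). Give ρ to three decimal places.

Ranks of variable 1: 5, 1, 4, 2, 3
Ranks of variable 2: 1, 5, 4, 2, 3
d = r₁ − r₂: 4, -4, 0, 0, 0
d²: 16, 16, 0, 0, 0; Σd² = 32
ρ = 1 − 6·32/(5·24) = 1 − 192/120 = -0.600

-0.600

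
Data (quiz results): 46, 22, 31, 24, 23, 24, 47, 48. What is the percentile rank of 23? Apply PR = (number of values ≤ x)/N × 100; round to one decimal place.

N = 8.
Strictly below 23: 1. Equal to 23: 1.
PR = 2/8 × 100 = 25.0

25.0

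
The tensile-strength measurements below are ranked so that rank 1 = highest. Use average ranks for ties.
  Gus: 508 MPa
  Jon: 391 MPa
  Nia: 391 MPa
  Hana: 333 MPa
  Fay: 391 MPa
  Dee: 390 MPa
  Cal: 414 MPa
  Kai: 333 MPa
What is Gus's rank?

Sorted (descending): 508, 414, 391, 391, 391, 390, 333, 333
The 3 values of 391 occupy positions 3–5 → average rank 4.
The 2 values of 333 occupy positions 7–8 → average rank (7+8)/2 = 7.5.
Gus has value 508 MPa → rank 1.

1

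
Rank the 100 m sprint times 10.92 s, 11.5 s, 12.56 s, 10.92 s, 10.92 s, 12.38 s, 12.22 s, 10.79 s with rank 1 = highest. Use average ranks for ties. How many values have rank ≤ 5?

4

Sorted (descending): 12.56, 12.38, 12.22, 11.5, 10.92, 10.92, 10.92, 10.79
The 3 values of 10.92 occupy positions 5–7 → average rank 6.
Ranks ≤ 5: {1, 2, 3, 4} → 4 values.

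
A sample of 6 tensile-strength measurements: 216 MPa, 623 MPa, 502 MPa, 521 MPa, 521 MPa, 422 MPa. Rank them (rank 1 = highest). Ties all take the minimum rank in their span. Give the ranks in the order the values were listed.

Sorted (descending): 623, 521, 521, 502, 422, 216
The 2 values of 521 occupy positions 2–3 → each gets rank 2.

6, 1, 4, 2, 2, 5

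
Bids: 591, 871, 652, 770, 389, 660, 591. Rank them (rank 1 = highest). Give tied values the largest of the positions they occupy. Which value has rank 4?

Sorted (descending): 871, 770, 660, 652, 591, 591, 389
The 2 values of 591 occupy positions 5–6 → each gets rank 6.
Rank 4 → value 652.

652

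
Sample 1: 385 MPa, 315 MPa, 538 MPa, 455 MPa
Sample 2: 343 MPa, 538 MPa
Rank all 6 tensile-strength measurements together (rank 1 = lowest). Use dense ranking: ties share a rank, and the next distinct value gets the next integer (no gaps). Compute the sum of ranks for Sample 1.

13

Sorted (ascending): 315, 343, 385, 455, 538, 538
The 2 values of 538 share dense rank 5.
Remaining distinct values take the next consecutive integers.
Sample 1 values → pooled ranks: 385→3, 315→1, 538→5, 455→4
Rank sum = 3 + 1 + 5 + 4 = 13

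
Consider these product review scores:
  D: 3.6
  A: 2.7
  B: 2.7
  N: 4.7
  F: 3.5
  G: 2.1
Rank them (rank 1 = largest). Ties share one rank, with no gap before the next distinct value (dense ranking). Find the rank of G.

5

Sorted (descending): 4.7, 3.6, 3.5, 2.7, 2.7, 2.1
The 2 values of 2.7 share dense rank 4.
Remaining distinct values take the next consecutive integers.
G has value 2.1 → rank 5.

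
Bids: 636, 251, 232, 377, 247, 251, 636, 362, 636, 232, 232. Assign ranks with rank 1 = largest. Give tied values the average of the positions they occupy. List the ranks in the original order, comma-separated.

Sorted (descending): 636, 636, 636, 377, 362, 251, 251, 247, 232, 232, 232
The 3 values of 636 occupy positions 1–3 → average rank 2.
The 2 values of 251 occupy positions 6–7 → average rank (6+7)/2 = 6.5.
The 3 values of 232 occupy positions 9–11 → average rank 10.

2, 6.5, 10, 4, 8, 6.5, 2, 5, 2, 10, 10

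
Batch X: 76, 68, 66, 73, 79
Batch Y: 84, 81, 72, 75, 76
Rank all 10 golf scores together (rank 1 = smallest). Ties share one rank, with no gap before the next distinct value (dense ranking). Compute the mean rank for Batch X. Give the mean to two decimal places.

4.00

Sorted (ascending): 66, 68, 72, 73, 75, 76, 76, 79, 81, 84
The 2 values of 76 share dense rank 6.
Remaining distinct values take the next consecutive integers.
Batch X values → pooled ranks: 76→6, 68→2, 66→1, 73→4, 79→7
Mean rank = (6 + 2 + 1 + 4 + 7) / 5 = 4.00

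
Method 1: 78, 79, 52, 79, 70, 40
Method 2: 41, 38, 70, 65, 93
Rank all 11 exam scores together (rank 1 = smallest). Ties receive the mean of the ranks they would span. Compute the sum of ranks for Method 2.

26.5

Sorted (ascending): 38, 40, 41, 52, 65, 70, 70, 78, 79, 79, 93
The 2 values of 70 occupy positions 6–7 → average rank (6+7)/2 = 6.5.
The 2 values of 79 occupy positions 9–10 → average rank (9+10)/2 = 9.5.
Method 2 values → pooled ranks: 41→3, 38→1, 70→6.5, 65→5, 93→11
Rank sum = 3 + 1 + 6.5 + 5 + 11 = 26.5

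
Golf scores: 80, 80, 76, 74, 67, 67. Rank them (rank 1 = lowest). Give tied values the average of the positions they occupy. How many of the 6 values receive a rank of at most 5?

4

Sorted (ascending): 67, 67, 74, 76, 80, 80
The 2 values of 67 occupy positions 1–2 → average rank (1+2)/2 = 1.5.
The 2 values of 80 occupy positions 5–6 → average rank (5+6)/2 = 5.5.
Ranks ≤ 5: {1.5, 1.5, 3, 4} → 4 values.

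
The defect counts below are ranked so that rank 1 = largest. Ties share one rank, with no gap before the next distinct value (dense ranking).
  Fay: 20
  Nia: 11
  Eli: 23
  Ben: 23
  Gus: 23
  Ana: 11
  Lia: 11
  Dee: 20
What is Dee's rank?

2

Sorted (descending): 23, 23, 23, 20, 20, 11, 11, 11
The 3 values of 23 share dense rank 1.
The 2 values of 20 share dense rank 2.
The 3 values of 11 share dense rank 3.
Dee has value 20 → rank 2.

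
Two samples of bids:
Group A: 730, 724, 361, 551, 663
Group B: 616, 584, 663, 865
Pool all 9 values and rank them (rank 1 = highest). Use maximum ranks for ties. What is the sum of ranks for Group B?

19

Sorted (descending): 865, 730, 724, 663, 663, 616, 584, 551, 361
The 2 values of 663 occupy positions 4–5 → each gets rank 5.
Group B values → pooled ranks: 616→6, 584→7, 663→5, 865→1
Rank sum = 6 + 7 + 5 + 1 = 19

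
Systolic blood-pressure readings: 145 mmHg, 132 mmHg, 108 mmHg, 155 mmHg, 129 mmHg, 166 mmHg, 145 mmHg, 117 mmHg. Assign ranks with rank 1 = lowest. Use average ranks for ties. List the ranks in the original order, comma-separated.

Sorted (ascending): 108, 117, 129, 132, 145, 145, 155, 166
The 2 values of 145 occupy positions 5–6 → average rank (5+6)/2 = 5.5.

5.5, 4, 1, 7, 3, 8, 5.5, 2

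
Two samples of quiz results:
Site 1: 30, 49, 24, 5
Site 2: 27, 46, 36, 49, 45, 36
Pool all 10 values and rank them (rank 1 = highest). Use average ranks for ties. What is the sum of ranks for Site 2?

Sorted (descending): 49, 49, 46, 45, 36, 36, 30, 27, 24, 5
The 2 values of 49 occupy positions 1–2 → average rank (1+2)/2 = 1.5.
The 2 values of 36 occupy positions 5–6 → average rank (5+6)/2 = 5.5.
Site 2 values → pooled ranks: 27→8, 46→3, 36→5.5, 49→1.5, 45→4, 36→5.5
Rank sum = 8 + 3 + 5.5 + 1.5 + 4 + 5.5 = 27.5

27.5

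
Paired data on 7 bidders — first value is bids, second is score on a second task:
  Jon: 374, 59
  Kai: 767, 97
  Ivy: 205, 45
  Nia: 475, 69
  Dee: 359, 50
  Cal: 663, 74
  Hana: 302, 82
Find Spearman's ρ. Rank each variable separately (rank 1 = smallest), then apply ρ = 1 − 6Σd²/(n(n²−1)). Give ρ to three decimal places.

0.643

Ranks of variable 1: 4, 7, 1, 5, 3, 6, 2
Ranks of variable 2: 3, 7, 1, 4, 2, 5, 6
d = r₁ − r₂: 1, 0, 0, 1, 1, 1, -4
d²: 1, 0, 0, 1, 1, 1, 16; Σd² = 20
ρ = 1 − 6·20/(7·48) = 1 − 120/336 = 0.643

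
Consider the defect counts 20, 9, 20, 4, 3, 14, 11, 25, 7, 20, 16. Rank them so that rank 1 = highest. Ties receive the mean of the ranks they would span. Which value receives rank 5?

Sorted (descending): 25, 20, 20, 20, 16, 14, 11, 9, 7, 4, 3
The 3 values of 20 occupy positions 2–4 → average rank 3.
Rank 5 → value 16.

16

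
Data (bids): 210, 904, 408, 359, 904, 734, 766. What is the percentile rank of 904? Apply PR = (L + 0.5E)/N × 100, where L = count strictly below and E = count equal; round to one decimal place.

N = 7.
Strictly below 904: 5. Equal to 904: 2.
PR = (5 + 0.5·2)/7 × 100 = 85.7

85.7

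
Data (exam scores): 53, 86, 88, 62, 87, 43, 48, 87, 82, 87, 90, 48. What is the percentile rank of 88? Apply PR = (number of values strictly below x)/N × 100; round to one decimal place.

N = 12.
Strictly below 88: 10. Equal to 88: 1.
PR = 10/12 × 100 = 83.3

83.3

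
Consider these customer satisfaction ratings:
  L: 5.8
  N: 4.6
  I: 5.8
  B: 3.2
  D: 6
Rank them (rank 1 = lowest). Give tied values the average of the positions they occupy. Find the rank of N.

Sorted (ascending): 3.2, 4.6, 5.8, 5.8, 6
The 2 values of 5.8 occupy positions 3–4 → average rank (3+4)/2 = 3.5.
N has value 4.6 → rank 2.

2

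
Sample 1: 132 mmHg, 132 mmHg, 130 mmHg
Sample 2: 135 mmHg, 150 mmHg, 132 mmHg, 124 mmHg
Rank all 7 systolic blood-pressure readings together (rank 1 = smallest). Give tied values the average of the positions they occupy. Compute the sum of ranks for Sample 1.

Sorted (ascending): 124, 130, 132, 132, 132, 135, 150
The 3 values of 132 occupy positions 3–5 → average rank 4.
Sample 1 values → pooled ranks: 132→4, 132→4, 130→2
Rank sum = 4 + 4 + 2 = 10

10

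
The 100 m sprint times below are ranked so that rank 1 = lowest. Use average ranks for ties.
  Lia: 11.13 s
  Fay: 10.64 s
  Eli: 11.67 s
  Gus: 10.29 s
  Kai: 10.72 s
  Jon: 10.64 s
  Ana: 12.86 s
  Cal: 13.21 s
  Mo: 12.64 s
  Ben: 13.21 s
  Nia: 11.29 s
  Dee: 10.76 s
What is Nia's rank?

Sorted (ascending): 10.29, 10.64, 10.64, 10.72, 10.76, 11.13, 11.29, 11.67, 12.64, 12.86, 13.21, 13.21
The 2 values of 10.64 occupy positions 2–3 → average rank (2+3)/2 = 2.5.
The 2 values of 13.21 occupy positions 11–12 → average rank (11+12)/2 = 11.5.
Nia has value 11.29 s → rank 7.

7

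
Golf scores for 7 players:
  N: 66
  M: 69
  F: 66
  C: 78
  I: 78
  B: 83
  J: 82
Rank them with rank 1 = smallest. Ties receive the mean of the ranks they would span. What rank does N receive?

Sorted (ascending): 66, 66, 69, 78, 78, 82, 83
The 2 values of 66 occupy positions 1–2 → average rank (1+2)/2 = 1.5.
The 2 values of 78 occupy positions 4–5 → average rank (4+5)/2 = 4.5.
N has value 66 → rank 1.5.

1.5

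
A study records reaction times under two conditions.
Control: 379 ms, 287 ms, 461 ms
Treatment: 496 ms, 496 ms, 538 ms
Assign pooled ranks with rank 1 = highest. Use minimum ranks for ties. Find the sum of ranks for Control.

15

Sorted (descending): 538, 496, 496, 461, 379, 287
The 2 values of 496 occupy positions 2–3 → each gets rank 2.
Control values → pooled ranks: 379→5, 287→6, 461→4
Rank sum = 5 + 6 + 4 = 15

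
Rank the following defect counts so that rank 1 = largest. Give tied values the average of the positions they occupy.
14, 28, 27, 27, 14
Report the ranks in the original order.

4.5, 1, 2.5, 2.5, 4.5

Sorted (descending): 28, 27, 27, 14, 14
The 2 values of 27 occupy positions 2–3 → average rank (2+3)/2 = 2.5.
The 2 values of 14 occupy positions 4–5 → average rank (4+5)/2 = 4.5.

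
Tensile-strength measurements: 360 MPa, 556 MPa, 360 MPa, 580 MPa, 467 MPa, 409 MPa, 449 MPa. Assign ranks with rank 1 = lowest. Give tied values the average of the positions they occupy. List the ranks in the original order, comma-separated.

Sorted (ascending): 360, 360, 409, 449, 467, 556, 580
The 2 values of 360 occupy positions 1–2 → average rank (1+2)/2 = 1.5.

1.5, 6, 1.5, 7, 5, 3, 4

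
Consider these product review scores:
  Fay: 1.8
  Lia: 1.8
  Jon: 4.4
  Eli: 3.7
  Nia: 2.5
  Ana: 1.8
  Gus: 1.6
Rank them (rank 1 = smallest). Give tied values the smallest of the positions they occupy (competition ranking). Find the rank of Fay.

2

Sorted (ascending): 1.6, 1.8, 1.8, 1.8, 2.5, 3.7, 4.4
The 3 values of 1.8 occupy positions 2–4 → each gets rank 2.
Fay has value 1.8 → rank 2.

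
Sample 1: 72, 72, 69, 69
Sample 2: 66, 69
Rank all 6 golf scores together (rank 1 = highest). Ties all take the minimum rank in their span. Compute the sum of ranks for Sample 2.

9

Sorted (descending): 72, 72, 69, 69, 69, 66
The 2 values of 72 occupy positions 1–2 → each gets rank 1.
The 3 values of 69 occupy positions 3–5 → each gets rank 3.
Sample 2 values → pooled ranks: 66→6, 69→3
Rank sum = 6 + 3 = 9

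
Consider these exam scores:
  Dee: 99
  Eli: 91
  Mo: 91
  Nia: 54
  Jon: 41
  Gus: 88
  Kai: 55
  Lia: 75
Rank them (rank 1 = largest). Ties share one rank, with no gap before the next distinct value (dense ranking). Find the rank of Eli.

Sorted (descending): 99, 91, 91, 88, 75, 55, 54, 41
The 2 values of 91 share dense rank 2.
Remaining distinct values take the next consecutive integers.
Eli has value 91 → rank 2.

2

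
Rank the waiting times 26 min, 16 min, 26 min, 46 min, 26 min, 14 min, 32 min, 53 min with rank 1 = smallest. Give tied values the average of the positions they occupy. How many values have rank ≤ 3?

2

Sorted (ascending): 14, 16, 26, 26, 26, 32, 46, 53
The 3 values of 26 occupy positions 3–5 → average rank 4.
Ranks ≤ 3: {1, 2} → 2 values.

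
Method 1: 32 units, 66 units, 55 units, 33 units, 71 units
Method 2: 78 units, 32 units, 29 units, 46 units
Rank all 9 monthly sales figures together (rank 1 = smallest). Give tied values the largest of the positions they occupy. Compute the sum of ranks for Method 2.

Sorted (ascending): 29, 32, 32, 33, 46, 55, 66, 71, 78
The 2 values of 32 occupy positions 2–3 → each gets rank 3.
Method 2 values → pooled ranks: 78→9, 32→3, 29→1, 46→5
Rank sum = 9 + 3 + 1 + 5 = 18

18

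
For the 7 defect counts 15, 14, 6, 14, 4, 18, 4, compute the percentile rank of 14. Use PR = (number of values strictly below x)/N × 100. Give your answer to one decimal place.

42.9

N = 7.
Strictly below 14: 3. Equal to 14: 2.
PR = 3/7 × 100 = 42.9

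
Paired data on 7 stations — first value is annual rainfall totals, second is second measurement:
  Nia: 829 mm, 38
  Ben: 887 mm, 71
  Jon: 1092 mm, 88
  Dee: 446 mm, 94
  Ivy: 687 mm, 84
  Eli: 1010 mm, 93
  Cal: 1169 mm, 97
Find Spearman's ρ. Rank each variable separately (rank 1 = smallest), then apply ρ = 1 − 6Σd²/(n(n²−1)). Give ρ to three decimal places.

Ranks of variable 1: 3, 4, 6, 1, 2, 5, 7
Ranks of variable 2: 1, 2, 4, 6, 3, 5, 7
d = r₁ − r₂: 2, 2, 2, -5, -1, 0, 0
d²: 4, 4, 4, 25, 1, 0, 0; Σd² = 38
ρ = 1 − 6·38/(7·48) = 1 − 228/336 = 0.321

0.321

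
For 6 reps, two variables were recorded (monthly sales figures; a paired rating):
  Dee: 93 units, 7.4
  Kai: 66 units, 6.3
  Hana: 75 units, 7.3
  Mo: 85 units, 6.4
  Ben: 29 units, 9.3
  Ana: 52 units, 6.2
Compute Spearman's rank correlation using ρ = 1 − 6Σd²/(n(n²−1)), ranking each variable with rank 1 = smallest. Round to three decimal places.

0.086

Ranks of variable 1: 6, 3, 4, 5, 1, 2
Ranks of variable 2: 5, 2, 4, 3, 6, 1
d = r₁ − r₂: 1, 1, 0, 2, -5, 1
d²: 1, 1, 0, 4, 25, 1; Σd² = 32
ρ = 1 − 6·32/(6·35) = 1 − 192/210 = 0.086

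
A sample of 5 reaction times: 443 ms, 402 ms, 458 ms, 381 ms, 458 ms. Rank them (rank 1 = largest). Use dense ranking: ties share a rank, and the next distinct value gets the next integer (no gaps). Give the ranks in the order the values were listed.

Sorted (descending): 458, 458, 443, 402, 381
The 2 values of 458 share dense rank 1.
Remaining distinct values take the next consecutive integers.

2, 3, 1, 4, 1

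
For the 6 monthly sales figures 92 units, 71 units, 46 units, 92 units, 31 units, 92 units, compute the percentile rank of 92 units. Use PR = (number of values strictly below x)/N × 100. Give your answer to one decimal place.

50.0

N = 6.
Strictly below 92: 3. Equal to 92: 3.
PR = 3/6 × 100 = 50.0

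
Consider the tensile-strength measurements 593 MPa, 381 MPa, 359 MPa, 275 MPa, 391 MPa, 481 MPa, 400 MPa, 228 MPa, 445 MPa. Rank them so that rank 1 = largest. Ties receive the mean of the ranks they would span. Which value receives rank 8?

Sorted (descending): 593, 481, 445, 400, 391, 381, 359, 275, 228
No ties — each value takes its position as its rank.
Rank 8 → value 275.

275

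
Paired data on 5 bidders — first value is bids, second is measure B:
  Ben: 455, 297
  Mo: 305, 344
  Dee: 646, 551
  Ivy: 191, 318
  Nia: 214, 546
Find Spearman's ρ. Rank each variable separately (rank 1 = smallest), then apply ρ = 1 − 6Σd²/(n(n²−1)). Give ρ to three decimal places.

0.300

Ranks of variable 1: 4, 3, 5, 1, 2
Ranks of variable 2: 1, 3, 5, 2, 4
d = r₁ − r₂: 3, 0, 0, -1, -2
d²: 9, 0, 0, 1, 4; Σd² = 14
ρ = 1 − 6·14/(5·24) = 1 − 84/120 = 0.300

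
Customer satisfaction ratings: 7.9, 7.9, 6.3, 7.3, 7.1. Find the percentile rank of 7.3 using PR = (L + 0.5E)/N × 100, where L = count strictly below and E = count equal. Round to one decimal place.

50.0

N = 5.
Strictly below 7.3: 2. Equal to 7.3: 1.
PR = (2 + 0.5·1)/5 × 100 = 50.0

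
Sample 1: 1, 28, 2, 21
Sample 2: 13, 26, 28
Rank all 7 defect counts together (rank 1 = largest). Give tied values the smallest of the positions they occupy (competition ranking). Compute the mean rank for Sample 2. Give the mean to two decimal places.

Sorted (descending): 28, 28, 26, 21, 13, 2, 1
The 2 values of 28 occupy positions 1–2 → each gets rank 1.
Sample 2 values → pooled ranks: 13→5, 26→3, 28→1
Mean rank = (5 + 3 + 1) / 3 = 3.00

3.00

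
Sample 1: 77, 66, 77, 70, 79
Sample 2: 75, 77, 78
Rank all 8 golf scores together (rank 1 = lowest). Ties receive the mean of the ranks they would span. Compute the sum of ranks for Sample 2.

15

Sorted (ascending): 66, 70, 75, 77, 77, 77, 78, 79
The 3 values of 77 occupy positions 4–6 → average rank 5.
Sample 2 values → pooled ranks: 75→3, 77→5, 78→7
Rank sum = 3 + 5 + 7 = 15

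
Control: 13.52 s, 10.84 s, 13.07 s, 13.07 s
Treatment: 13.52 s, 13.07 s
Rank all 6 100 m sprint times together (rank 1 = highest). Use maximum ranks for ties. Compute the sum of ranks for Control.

Sorted (descending): 13.52, 13.52, 13.07, 13.07, 13.07, 10.84
The 2 values of 13.52 occupy positions 1–2 → each gets rank 2.
The 3 values of 13.07 occupy positions 3–5 → each gets rank 5.
Control values → pooled ranks: 13.52→2, 10.84→6, 13.07→5, 13.07→5
Rank sum = 2 + 6 + 5 + 5 = 18

18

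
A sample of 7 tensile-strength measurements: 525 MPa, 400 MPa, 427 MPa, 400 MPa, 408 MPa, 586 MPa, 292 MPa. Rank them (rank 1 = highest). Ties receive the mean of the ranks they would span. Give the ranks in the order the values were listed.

Sorted (descending): 586, 525, 427, 408, 400, 400, 292
The 2 values of 400 occupy positions 5–6 → average rank (5+6)/2 = 5.5.

2, 5.5, 3, 5.5, 4, 1, 7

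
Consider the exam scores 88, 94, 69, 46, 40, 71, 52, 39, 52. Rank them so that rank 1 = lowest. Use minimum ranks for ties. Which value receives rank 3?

Sorted (ascending): 39, 40, 46, 52, 52, 69, 71, 88, 94
The 2 values of 52 occupy positions 4–5 → each gets rank 4.
Rank 3 → value 46.

46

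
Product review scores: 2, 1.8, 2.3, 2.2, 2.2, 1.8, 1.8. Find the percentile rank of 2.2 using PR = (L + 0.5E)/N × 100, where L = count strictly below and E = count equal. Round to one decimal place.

N = 7.
Strictly below 2.2: 4. Equal to 2.2: 2.
PR = (4 + 0.5·2)/7 × 100 = 71.4

71.4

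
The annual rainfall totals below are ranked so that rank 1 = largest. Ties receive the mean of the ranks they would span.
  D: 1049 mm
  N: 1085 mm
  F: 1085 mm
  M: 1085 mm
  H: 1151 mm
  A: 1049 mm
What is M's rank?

Sorted (descending): 1151, 1085, 1085, 1085, 1049, 1049
The 3 values of 1085 occupy positions 2–4 → average rank 3.
The 2 values of 1049 occupy positions 5–6 → average rank (5+6)/2 = 5.5.
M has value 1085 mm → rank 3.

3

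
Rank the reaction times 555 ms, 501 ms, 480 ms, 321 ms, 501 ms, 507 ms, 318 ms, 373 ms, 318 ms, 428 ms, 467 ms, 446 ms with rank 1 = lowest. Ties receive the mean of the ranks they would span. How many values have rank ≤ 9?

8

Sorted (ascending): 318, 318, 321, 373, 428, 446, 467, 480, 501, 501, 507, 555
The 2 values of 318 occupy positions 1–2 → average rank (1+2)/2 = 1.5.
The 2 values of 501 occupy positions 9–10 → average rank (9+10)/2 = 9.5.
Ranks ≤ 9: {1.5, 1.5, 3, 4, 5, 6, 7, 8} → 8 values.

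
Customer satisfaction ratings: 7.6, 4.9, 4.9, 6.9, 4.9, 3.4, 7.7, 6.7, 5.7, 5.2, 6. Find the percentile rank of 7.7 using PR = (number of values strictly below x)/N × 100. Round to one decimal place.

90.9

N = 11.
Strictly below 7.7: 10. Equal to 7.7: 1.
PR = 10/11 × 100 = 90.9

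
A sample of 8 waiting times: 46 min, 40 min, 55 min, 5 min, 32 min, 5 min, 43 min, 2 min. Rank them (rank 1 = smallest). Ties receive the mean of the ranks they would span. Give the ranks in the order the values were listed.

Sorted (ascending): 2, 5, 5, 32, 40, 43, 46, 55
The 2 values of 5 occupy positions 2–3 → average rank (2+3)/2 = 2.5.

7, 5, 8, 2.5, 4, 2.5, 6, 1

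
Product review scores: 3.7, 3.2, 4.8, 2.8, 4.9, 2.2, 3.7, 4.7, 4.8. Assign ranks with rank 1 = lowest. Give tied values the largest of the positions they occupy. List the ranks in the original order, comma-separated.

5, 3, 8, 2, 9, 1, 5, 6, 8

Sorted (ascending): 2.2, 2.8, 3.2, 3.7, 3.7, 4.7, 4.8, 4.8, 4.9
The 2 values of 3.7 occupy positions 4–5 → each gets rank 5.
The 2 values of 4.8 occupy positions 7–8 → each gets rank 8.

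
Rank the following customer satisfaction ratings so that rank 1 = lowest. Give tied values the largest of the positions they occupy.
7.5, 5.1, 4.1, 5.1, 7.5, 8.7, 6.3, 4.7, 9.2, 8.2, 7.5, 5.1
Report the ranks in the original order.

Sorted (ascending): 4.1, 4.7, 5.1, 5.1, 5.1, 6.3, 7.5, 7.5, 7.5, 8.2, 8.7, 9.2
The 3 values of 5.1 occupy positions 3–5 → each gets rank 5.
The 3 values of 7.5 occupy positions 7–9 → each gets rank 9.

9, 5, 1, 5, 9, 11, 6, 2, 12, 10, 9, 5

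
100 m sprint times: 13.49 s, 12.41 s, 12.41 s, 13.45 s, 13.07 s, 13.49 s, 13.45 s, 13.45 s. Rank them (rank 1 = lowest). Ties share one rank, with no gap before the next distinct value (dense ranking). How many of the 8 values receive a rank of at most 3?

Sorted (ascending): 12.41, 12.41, 13.07, 13.45, 13.45, 13.45, 13.49, 13.49
The 2 values of 12.41 share dense rank 1.
The 3 values of 13.45 share dense rank 3.
The 2 values of 13.49 share dense rank 4.
Remaining distinct values take the next consecutive integers.
Ranks ≤ 3: {1, 1, 2, 3, 3, 3} → 6 values.

6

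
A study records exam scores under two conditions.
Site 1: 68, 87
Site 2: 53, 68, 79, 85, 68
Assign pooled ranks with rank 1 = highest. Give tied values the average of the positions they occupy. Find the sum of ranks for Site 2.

Sorted (descending): 87, 85, 79, 68, 68, 68, 53
The 3 values of 68 occupy positions 4–6 → average rank 5.
Site 2 values → pooled ranks: 53→7, 68→5, 79→3, 85→2, 68→5
Rank sum = 7 + 5 + 3 + 2 + 5 = 22

22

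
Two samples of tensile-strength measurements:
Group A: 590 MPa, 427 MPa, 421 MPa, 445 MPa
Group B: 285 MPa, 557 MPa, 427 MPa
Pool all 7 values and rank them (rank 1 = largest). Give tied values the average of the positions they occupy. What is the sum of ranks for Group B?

13.5

Sorted (descending): 590, 557, 445, 427, 427, 421, 285
The 2 values of 427 occupy positions 4–5 → average rank (4+5)/2 = 4.5.
Group B values → pooled ranks: 285→7, 557→2, 427→4.5
Rank sum = 7 + 2 + 4.5 = 13.5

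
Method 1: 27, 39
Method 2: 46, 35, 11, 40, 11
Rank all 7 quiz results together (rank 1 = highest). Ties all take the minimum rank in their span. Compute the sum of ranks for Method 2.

19

Sorted (descending): 46, 40, 39, 35, 27, 11, 11
The 2 values of 11 occupy positions 6–7 → each gets rank 6.
Method 2 values → pooled ranks: 46→1, 35→4, 11→6, 40→2, 11→6
Rank sum = 1 + 4 + 6 + 2 + 6 = 19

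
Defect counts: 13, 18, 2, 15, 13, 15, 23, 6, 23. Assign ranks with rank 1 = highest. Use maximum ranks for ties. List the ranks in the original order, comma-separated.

7, 3, 9, 5, 7, 5, 2, 8, 2

Sorted (descending): 23, 23, 18, 15, 15, 13, 13, 6, 2
The 2 values of 23 occupy positions 1–2 → each gets rank 2.
The 2 values of 15 occupy positions 4–5 → each gets rank 5.
The 2 values of 13 occupy positions 6–7 → each gets rank 7.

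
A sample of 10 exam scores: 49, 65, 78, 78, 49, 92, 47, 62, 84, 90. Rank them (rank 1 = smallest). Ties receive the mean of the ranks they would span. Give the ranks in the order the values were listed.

2.5, 5, 6.5, 6.5, 2.5, 10, 1, 4, 8, 9

Sorted (ascending): 47, 49, 49, 62, 65, 78, 78, 84, 90, 92
The 2 values of 49 occupy positions 2–3 → average rank (2+3)/2 = 2.5.
The 2 values of 78 occupy positions 6–7 → average rank (6+7)/2 = 6.5.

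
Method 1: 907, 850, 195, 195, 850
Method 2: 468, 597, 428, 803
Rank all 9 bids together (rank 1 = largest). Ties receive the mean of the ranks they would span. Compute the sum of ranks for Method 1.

23

Sorted (descending): 907, 850, 850, 803, 597, 468, 428, 195, 195
The 2 values of 850 occupy positions 2–3 → average rank (2+3)/2 = 2.5.
The 2 values of 195 occupy positions 8–9 → average rank (8+9)/2 = 8.5.
Method 1 values → pooled ranks: 907→1, 850→2.5, 195→8.5, 195→8.5, 850→2.5
Rank sum = 1 + 2.5 + 8.5 + 8.5 + 2.5 = 23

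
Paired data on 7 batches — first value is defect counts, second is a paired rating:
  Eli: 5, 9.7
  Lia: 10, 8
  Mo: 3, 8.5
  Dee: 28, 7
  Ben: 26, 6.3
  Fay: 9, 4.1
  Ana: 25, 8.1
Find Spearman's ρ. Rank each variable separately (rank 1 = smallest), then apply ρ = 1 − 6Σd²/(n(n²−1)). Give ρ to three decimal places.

Ranks of variable 1: 2, 4, 1, 7, 6, 3, 5
Ranks of variable 2: 7, 4, 6, 3, 2, 1, 5
d = r₁ − r₂: -5, 0, -5, 4, 4, 2, 0
d²: 25, 0, 25, 16, 16, 4, 0; Σd² = 86
ρ = 1 − 6·86/(7·48) = 1 − 516/336 = -0.536

-0.536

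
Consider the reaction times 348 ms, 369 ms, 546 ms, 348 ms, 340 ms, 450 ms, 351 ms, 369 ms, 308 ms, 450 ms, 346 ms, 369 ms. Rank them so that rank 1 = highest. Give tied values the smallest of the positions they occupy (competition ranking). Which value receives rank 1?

Sorted (descending): 546, 450, 450, 369, 369, 369, 351, 348, 348, 346, 340, 308
The 2 values of 450 occupy positions 2–3 → each gets rank 2.
The 3 values of 369 occupy positions 4–6 → each gets rank 4.
The 2 values of 348 occupy positions 8–9 → each gets rank 8.
Rank 1 → value 546.

546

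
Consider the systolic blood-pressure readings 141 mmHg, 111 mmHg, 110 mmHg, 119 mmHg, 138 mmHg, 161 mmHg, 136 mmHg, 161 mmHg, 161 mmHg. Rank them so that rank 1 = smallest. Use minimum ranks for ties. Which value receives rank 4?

136

Sorted (ascending): 110, 111, 119, 136, 138, 141, 161, 161, 161
The 3 values of 161 occupy positions 7–9 → each gets rank 7.
Rank 4 → value 136.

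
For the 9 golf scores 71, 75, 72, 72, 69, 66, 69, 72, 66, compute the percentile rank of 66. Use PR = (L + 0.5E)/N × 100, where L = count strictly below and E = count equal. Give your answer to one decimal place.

N = 9.
Strictly below 66: 0. Equal to 66: 2.
PR = (0 + 0.5·2)/9 × 100 = 11.1

11.1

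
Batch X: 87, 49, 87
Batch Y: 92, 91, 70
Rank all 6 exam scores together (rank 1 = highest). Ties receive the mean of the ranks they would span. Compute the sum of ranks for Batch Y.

Sorted (descending): 92, 91, 87, 87, 70, 49
The 2 values of 87 occupy positions 3–4 → average rank (3+4)/2 = 3.5.
Batch Y values → pooled ranks: 92→1, 91→2, 70→5
Rank sum = 1 + 2 + 5 = 8

8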